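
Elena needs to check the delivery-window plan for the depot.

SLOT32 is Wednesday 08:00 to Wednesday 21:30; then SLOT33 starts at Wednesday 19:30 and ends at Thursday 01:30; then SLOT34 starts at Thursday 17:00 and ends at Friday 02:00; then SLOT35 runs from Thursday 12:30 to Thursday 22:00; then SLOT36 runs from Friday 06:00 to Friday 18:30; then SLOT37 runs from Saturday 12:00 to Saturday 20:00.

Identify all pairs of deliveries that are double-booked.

Sorted by start: SLOT32, SLOT33, SLOT35, SLOT34, SLOT36, SLOT37.
SLOT33 starts before SLOT32 ends → SLOT32 and SLOT33 overlap.
SLOT35 starts after SLOT32 ends; SLOT32 is clear from here.
SLOT35 starts after SLOT33 ends; SLOT33 is clear from here.
SLOT34 starts before SLOT35 ends → SLOT35 and SLOT34 overlap.
SLOT36 starts after SLOT35 ends; SLOT35 is clear from here.
SLOT36 starts after SLOT34 ends; SLOT34 is clear from here.
SLOT37 starts after SLOT36 ends.

SLOT32 & SLOT33, SLOT34 & SLOT35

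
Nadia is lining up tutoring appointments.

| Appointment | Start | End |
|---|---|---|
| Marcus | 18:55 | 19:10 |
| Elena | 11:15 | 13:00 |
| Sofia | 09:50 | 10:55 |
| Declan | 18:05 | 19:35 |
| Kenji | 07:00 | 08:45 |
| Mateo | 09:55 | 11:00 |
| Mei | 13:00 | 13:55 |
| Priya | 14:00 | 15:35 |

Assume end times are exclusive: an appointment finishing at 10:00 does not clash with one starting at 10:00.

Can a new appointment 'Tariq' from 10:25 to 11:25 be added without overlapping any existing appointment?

Kenji: ends 08:45 at or before Tariq starts 10:25 → clear.
Sofia: starts 09:50 before Tariq ends 11:25, and ends 10:55 after Tariq starts 10:25 → overlap.
Mateo: starts 09:55 before Tariq ends 11:25, and ends 11:00 after Tariq starts 10:25 → overlap.
Elena: starts 11:15 before Tariq ends 11:25, and ends 13:00 after Tariq starts 10:25 → overlap.
Mei: starts 13:00 at or after Tariq ends 11:25 → clear.
Priya: starts 14:00 at or after Tariq ends 11:25 → clear.
Declan: starts 18:05 at or after Tariq ends 11:25 → clear.
Marcus: starts 18:55 at or after Tariq ends 11:25 → clear.
Tariq overlaps Sofia, Mateo, Elena.

No — it overlaps Elena, Mateo, Sofia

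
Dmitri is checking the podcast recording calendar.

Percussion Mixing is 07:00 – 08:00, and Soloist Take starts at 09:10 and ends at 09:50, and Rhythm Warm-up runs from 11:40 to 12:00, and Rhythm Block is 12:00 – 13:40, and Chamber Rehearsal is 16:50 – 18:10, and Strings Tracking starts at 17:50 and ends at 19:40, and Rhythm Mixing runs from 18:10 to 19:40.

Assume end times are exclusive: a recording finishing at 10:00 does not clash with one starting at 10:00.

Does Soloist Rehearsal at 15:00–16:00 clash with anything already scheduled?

Percussion Mixing: ends 08:00 at or before Soloist Rehearsal starts 15:00 → clear.
Soloist Take: ends 09:50 at or before Soloist Rehearsal starts 15:00 → clear.
Rhythm Warm-up: ends 12:00 at or before Soloist Rehearsal starts 15:00 → clear.
Rhythm Block: ends 13:40 at or before Soloist Rehearsal starts 15:00 → clear.
Chamber Rehearsal: starts 16:50 at or after Soloist Rehearsal ends 16:00 → clear.
Strings Tracking: starts 17:50 at or after Soloist Rehearsal ends 16:00 → clear.
Rhythm Mixing: starts 18:10 at or after Soloist Rehearsal ends 16:00 → clear.

No — it doesn't clash with anything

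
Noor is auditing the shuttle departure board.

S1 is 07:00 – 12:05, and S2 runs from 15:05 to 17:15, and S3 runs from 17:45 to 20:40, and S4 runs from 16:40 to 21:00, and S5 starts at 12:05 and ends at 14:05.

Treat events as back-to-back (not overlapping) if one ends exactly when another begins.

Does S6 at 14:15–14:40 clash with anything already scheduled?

No — it doesn't clash with anything

S1: ends 12:05 at or before S6 starts 14:15 → clear.
S5: ends 14:05 at or before S6 starts 14:15 → clear.
S2: starts 15:05 at or after S6 ends 14:40 → clear.
S4: starts 16:40 at or after S6 ends 14:40 → clear.
S3: starts 17:45 at or after S6 ends 14:40 → clear.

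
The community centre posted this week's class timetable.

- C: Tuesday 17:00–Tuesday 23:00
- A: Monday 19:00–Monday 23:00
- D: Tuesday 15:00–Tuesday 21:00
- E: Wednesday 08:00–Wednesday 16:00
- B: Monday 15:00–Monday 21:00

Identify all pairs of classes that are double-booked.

A & B, C & D

Sorted by start: B, A, D, C, E.
A starts before B ends → B and A overlap.
D starts after B ends, so B has no further overlaps.
D starts after A ends, so A has no further overlaps.
C starts before D ends → D and C overlap.
E starts after D ends.
E starts after C ends.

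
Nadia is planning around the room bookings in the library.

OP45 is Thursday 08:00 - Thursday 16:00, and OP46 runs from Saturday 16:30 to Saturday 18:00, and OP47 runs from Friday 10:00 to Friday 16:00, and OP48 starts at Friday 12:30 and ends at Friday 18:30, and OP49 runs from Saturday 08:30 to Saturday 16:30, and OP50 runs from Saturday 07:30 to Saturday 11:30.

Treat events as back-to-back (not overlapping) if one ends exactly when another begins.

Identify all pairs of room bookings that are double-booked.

OP47 & OP48, OP49 & OP50

Sorted by start: OP45, OP47, OP48, OP50, OP49, OP46.
OP47 starts after OP45 ends; OP45 is clear from here.
OP48 starts before OP47 ends → OP47 and OP48 overlap.
OP50 starts after OP47 ends; OP47 is clear from here.
OP50 starts after OP48 ends; OP48 is clear from here.
OP49 starts before OP50 ends → OP50 and OP49 overlap.
OP46 starts after OP50 ends.
OP46 starts exactly when OP49 ends (back-to-back, no overlap).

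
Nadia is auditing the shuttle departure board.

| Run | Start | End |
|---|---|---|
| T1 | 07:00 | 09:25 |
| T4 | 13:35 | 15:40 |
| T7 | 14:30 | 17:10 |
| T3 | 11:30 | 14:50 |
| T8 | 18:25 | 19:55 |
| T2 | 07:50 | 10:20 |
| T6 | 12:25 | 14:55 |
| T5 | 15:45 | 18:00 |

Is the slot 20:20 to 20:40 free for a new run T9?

T1: ends 09:25 at or before T9 starts 20:20 → clear.
T2: ends 10:20 at or before T9 starts 20:20 → clear.
T3: ends 14:50 at or before T9 starts 20:20 → clear.
T6: ends 14:55 at or before T9 starts 20:20 → clear.
T4: ends 15:40 at or before T9 starts 20:20 → clear.
T7: ends 17:10 at or before T9 starts 20:20 → clear.
T5: ends 18:00 at or before T9 starts 20:20 → clear.
T8: ends 19:55 at or before T9 starts 20:20 → clear.

Yes — the slot is free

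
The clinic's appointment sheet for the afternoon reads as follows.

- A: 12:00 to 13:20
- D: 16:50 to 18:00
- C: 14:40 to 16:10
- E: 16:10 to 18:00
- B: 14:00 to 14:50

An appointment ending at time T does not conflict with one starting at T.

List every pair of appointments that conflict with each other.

Sorted by start: A, B, C, E, D.
B starts after A ends — done with A.
C starts before B ends → B and C overlap.
E starts after B ends — done with B.
E starts exactly when C ends (back-to-back, no overlap) — done with C.
D starts before E ends → E and D overlap.

B & C, D & E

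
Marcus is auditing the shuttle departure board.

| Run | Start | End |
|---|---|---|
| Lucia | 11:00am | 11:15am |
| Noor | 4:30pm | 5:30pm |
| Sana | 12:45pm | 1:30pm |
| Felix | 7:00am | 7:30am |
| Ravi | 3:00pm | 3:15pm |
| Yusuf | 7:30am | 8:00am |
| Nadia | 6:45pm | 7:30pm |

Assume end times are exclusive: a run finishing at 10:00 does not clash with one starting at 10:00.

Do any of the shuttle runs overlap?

No

Sorted by start: Felix, Yusuf, Lucia, Sana, Ravi, Noor, Nadia.
Yusuf starts exactly when Felix ends (back-to-back, no overlap) — done with Felix.
Lucia starts after Yusuf ends — done with Yusuf.
Sana starts after Lucia ends — done with Lucia.
Ravi starts after Sana ends — done with Sana.
Noor starts after Ravi ends — done with Ravi.
Nadia starts after Noor ends.
Every pair is clear; the schedule has no overlaps.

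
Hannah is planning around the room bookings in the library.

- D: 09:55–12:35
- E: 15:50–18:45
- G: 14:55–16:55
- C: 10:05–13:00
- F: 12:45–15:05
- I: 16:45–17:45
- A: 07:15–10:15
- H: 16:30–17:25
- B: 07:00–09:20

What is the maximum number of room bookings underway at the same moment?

4

Sweep the timeline, counting +1 at each start and −1 at each end (ends before starts at a tie):
07:00 start B → 1
07:15 start A → 2
09:20 end B → 1
09:55 start D → 2
10:05 start C → 3
10:15 end A → 2
12:35 end D → 1
12:45 start F → 2
13:00 end C → 1
14:55 start G → 2
15:05 end F → 1
15:50 start E → 2
16:30 start H → 3
16:45 start I → 4
16:55 end G → 3
17:25 end H → 2
17:45 end I → 1
18:45 end E → 0
Peak is 4, at 16:45 (E, G, H, I).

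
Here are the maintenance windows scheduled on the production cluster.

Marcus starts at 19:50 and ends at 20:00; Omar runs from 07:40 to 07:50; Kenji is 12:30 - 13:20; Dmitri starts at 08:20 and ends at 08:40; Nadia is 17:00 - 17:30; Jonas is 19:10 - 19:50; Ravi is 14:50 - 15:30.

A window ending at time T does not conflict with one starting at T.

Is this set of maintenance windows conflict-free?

Yes

Sorted by start: Omar, Dmitri, Kenji, Ravi, Nadia, Jonas, Marcus.
Dmitri starts after Omar ends, so Omar has no further overlaps.
Kenji starts after Dmitri ends, so Dmitri has no further overlaps.
Ravi starts after Kenji ends, so Kenji has no further overlaps.
Nadia starts after Ravi ends, so Ravi has no further overlaps.
Jonas starts after Nadia ends, so Nadia has no further overlaps.
Marcus starts exactly when Jonas ends (back-to-back, no overlap).
Every pair is clear; the schedule has no overlaps.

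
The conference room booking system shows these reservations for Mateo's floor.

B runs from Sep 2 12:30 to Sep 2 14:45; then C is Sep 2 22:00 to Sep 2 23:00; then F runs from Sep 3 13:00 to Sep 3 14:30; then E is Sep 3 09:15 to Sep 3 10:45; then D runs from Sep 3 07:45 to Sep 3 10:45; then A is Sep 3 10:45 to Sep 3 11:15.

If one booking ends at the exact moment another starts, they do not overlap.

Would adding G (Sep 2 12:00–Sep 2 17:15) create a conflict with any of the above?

B: starts Sep 2 12:30 before G ends Sep 2 17:15, and ends Sep 2 14:45 after G starts Sep 2 12:00 → overlap.
C: starts Sep 2 22:00 at or after G ends Sep 2 17:15 → clear.
D: starts Sep 3 07:45 at or after G ends Sep 2 17:15 → clear.
E: starts Sep 3 09:15 at or after G ends Sep 2 17:15 → clear.
A: starts Sep 3 10:45 at or after G ends Sep 2 17:15 → clear.
F: starts Sep 3 13:00 at or after G ends Sep 2 17:15 → clear.
G overlaps B.

Yes — it overlaps B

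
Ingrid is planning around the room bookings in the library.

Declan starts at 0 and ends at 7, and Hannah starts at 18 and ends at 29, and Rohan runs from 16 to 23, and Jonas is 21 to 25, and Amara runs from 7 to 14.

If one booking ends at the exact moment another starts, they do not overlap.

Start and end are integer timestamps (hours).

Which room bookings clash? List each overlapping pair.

Check each pair: they overlap iff neither finishes before the other starts.
Sorted by start: Declan, Amara, Rohan, Hannah, Jonas.
Amara starts exactly when Declan ends (back-to-back, no overlap), so nothing later overlaps Declan either.
Rohan starts after Amara ends, so nothing later overlaps Amara either.
Hannah starts before Rohan ends → Rohan and Hannah overlap.
Jonas starts before Rohan ends → Rohan and Jonas overlap.
Jonas starts before Hannah ends → Hannah and Jonas overlap.

Hannah & Jonas, Hannah & Rohan, Jonas & Rohan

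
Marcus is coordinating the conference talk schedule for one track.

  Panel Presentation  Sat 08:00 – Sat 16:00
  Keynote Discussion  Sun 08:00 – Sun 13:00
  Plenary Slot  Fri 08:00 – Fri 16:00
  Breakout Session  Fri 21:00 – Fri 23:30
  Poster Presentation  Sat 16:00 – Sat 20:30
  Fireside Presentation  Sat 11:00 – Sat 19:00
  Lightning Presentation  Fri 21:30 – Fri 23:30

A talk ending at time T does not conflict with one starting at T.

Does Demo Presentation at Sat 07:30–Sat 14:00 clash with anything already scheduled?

Yes — it overlaps Fireside Presentation, Panel Presentation

Plenary Slot: ends Fri 16:00 at or before Demo Presentation starts Sat 07:30 → clear.
Breakout Session: ends Fri 23:30 at or before Demo Presentation starts Sat 07:30 → clear.
Lightning Presentation: ends Fri 23:30 at or before Demo Presentation starts Sat 07:30 → clear.
Panel Presentation: starts Sat 08:00 before Demo Presentation ends Sat 14:00, and ends Sat 16:00 after Demo Presentation starts Sat 07:30 → overlap.
Fireside Presentation: starts Sat 11:00 before Demo Presentation ends Sat 14:00, and ends Sat 19:00 after Demo Presentation starts Sat 07:30 → overlap.
Poster Presentation: starts Sat 16:00 at or after Demo Presentation ends Sat 14:00 → clear.
Keynote Discussion: starts Sun 08:00 at or after Demo Presentation ends Sat 14:00 → clear.
Demo Presentation overlaps Fireside Presentation, Panel Presentation.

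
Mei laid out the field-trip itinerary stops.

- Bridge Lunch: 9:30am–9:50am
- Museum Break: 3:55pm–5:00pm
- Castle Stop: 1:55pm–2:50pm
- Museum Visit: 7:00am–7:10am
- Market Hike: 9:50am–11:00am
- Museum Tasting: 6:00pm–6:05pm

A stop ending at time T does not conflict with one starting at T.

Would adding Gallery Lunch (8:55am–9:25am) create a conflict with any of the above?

No — it doesn't clash with anything

Museum Visit: ends 7:10am at or before Gallery Lunch starts 8:55am → clear.
Bridge Lunch: starts 9:30am at or after Gallery Lunch ends 9:25am → clear.
Market Hike: starts 9:50am at or after Gallery Lunch ends 9:25am → clear.
Castle Stop: starts 1:55pm at or after Gallery Lunch ends 9:25am → clear.
Museum Break: starts 3:55pm at or after Gallery Lunch ends 9:25am → clear.
Museum Tasting: starts 6:00pm at or after Gallery Lunch ends 9:25am → clear.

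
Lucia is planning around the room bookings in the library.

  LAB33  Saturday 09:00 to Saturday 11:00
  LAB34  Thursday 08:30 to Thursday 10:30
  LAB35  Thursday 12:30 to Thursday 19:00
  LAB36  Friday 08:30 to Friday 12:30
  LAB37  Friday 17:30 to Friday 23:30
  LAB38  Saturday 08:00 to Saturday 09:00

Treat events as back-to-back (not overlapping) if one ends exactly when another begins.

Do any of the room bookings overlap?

No

Sorted by start: LAB34, LAB35, LAB36, LAB37, LAB38, LAB33.
LAB35 starts after LAB34 ends — done with LAB34.
LAB36 starts after LAB35 ends — done with LAB35.
LAB37 starts after LAB36 ends — done with LAB36.
LAB38 starts after LAB37 ends — done with LAB37.
LAB33 starts exactly when LAB38 ends (back-to-back, no overlap).
Every pair is clear; the schedule has no overlaps.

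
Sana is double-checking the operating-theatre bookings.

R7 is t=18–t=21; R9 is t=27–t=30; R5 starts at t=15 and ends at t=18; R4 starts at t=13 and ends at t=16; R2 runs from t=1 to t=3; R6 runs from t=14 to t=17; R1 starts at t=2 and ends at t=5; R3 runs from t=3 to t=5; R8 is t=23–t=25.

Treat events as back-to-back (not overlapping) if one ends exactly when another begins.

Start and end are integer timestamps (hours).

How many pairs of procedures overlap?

Two intervals overlap when each starts before the other ends.
Sorted by start: R2, R1, R3, R4, R6, R5, R7, R8, R9.
R1 starts before R2 ends → R2 and R1 overlap.
R3 starts exactly when R2 ends (back-to-back, no overlap) — done with R2.
R3 starts before R1 ends → R1 and R3 overlap.
R4 starts after R1 ends — done with R1.
R4 starts after R3 ends — done with R3.
R6 starts before R4 ends → R4 and R6 overlap.
R5 starts before R4 ends → R4 and R5 overlap.
R7 starts after R4 ends — done with R4.
R5 starts before R6 ends → R6 and R5 overlap.
R7 starts after R6 ends — done with R6.
R7 starts exactly when R5 ends (back-to-back, no overlap) — done with R5.
R8 starts after R7 ends — done with R7.
R9 starts after R8 ends.
Overlapping pairs: R1 & R2, R1 & R3, R4 & R5, R4 & R6, R5 & R6 — 5 in total.

5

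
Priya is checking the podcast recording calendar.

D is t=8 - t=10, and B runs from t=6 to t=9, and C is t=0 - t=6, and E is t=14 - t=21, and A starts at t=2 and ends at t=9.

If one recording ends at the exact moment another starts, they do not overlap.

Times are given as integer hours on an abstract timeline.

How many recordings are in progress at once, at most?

Sweep the timeline, counting +1 at each start and −1 at each end (ends before starts at a tie):
t=0 start C → 1
t=2 start A → 2
t=6 end C → 1
t=6 start B → 2
t=8 start D → 3
t=9 end A → 2
t=9 end B → 1
t=10 end D → 0
t=14 start E → 1
t=21 end E → 0
Peak is 3, at t=8 (A, B, D).

3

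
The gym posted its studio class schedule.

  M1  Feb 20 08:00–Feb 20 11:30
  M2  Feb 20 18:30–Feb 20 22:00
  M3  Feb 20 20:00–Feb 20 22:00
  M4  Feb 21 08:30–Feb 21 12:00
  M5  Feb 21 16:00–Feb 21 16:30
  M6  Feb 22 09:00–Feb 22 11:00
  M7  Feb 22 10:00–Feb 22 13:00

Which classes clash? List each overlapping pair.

M2 & M3, M6 & M7

Sorted by start: M1, M2, M3, M4, M5, M6, M7.
M2 starts after M1 ends — done with M1.
M3 starts before M2 ends → M2 and M3 overlap.
M4 starts after M2 ends — done with M2.
M4 starts after M3 ends — done with M3.
M5 starts after M4 ends — done with M4.
M6 starts after M5 ends — done with M5.
M7 starts before M6 ends → M6 and M7 overlap.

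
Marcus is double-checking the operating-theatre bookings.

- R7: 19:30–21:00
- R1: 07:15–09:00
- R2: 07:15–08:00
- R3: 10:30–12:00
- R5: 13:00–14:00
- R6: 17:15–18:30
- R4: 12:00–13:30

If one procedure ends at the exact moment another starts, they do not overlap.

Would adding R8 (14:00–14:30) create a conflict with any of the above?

R1: ends 09:00 at or before R8 starts 14:00 → clear.
R2: ends 08:00 at or before R8 starts 14:00 → clear.
R3: ends 12:00 at or before R8 starts 14:00 → clear.
R4: ends 13:30 at or before R8 starts 14:00 → clear.
R5: ends 14:00 at or before R8 starts 14:00 → clear.
R6: starts 17:15 at or after R8 ends 14:30 → clear.
R7: starts 19:30 at or after R8 ends 14:30 → clear.

No — it doesn't clash with anything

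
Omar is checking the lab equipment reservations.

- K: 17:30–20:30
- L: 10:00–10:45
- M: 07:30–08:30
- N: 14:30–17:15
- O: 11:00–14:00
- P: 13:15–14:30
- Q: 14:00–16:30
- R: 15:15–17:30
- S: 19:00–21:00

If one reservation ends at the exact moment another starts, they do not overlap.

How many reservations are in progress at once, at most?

3

Sweep the timeline, counting +1 at each start and −1 at each end (ends before starts at a tie):
07:30 start M → 1
08:30 end M → 0
10:00 start L → 1
10:45 end L → 0
11:00 start O → 1
13:15 start P → 2
14:00 end O → 1
14:00 start Q → 2
14:30 end P → 1
14:30 start N → 2
15:15 start R → 3
16:30 end Q → 2
17:15 end N → 1
17:30 end R → 0
17:30 start K → 1
19:00 start S → 2
20:30 end K → 1
21:00 end S → 0
Peak is 3, at 15:15 (N, Q, R).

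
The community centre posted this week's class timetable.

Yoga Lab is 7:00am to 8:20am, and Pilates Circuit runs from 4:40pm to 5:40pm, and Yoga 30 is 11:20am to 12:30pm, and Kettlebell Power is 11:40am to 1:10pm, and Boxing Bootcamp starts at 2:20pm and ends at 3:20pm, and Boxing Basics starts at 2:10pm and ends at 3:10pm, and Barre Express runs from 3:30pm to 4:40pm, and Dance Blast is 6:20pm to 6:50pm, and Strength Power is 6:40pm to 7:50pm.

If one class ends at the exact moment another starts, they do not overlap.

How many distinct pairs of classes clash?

3

Sorted by start: Yoga Lab, Yoga 30, Kettlebell Power, Boxing Basics, Boxing Bootcamp, Barre Express, Pilates Circuit, Dance Blast, Strength Power.
Yoga 30 starts after Yoga Lab ends; Yoga Lab is clear from here.
Kettlebell Power starts before Yoga 30 ends → Yoga 30 and Kettlebell Power overlap.
Boxing Basics starts after Yoga 30 ends; Yoga 30 is clear from here.
Boxing Basics starts after Kettlebell Power ends; Kettlebell Power is clear from here.
Boxing Bootcamp starts before Boxing Basics ends → Boxing Basics and Boxing Bootcamp overlap.
Barre Express starts after Boxing Basics ends; Boxing Basics is clear from here.
Barre Express starts after Boxing Bootcamp ends; Boxing Bootcamp is clear from here.
Pilates Circuit starts exactly when Barre Express ends (back-to-back, no overlap); Barre Express is clear from here.
Dance Blast starts after Pilates Circuit ends; Pilates Circuit is clear from here.
Strength Power starts before Dance Blast ends → Dance Blast and Strength Power overlap.
Overlapping pairs: Boxing Basics & Boxing Bootcamp, Dance Blast & Strength Power, Kettlebell Power & Yoga 30 — 3 in total.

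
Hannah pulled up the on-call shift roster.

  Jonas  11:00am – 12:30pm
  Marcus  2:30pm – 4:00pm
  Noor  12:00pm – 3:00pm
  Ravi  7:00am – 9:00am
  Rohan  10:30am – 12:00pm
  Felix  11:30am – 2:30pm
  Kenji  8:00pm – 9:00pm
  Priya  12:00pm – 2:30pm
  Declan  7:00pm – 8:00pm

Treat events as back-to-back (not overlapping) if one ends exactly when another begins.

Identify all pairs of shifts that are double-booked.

Felix & Jonas, Felix & Noor, Felix & Priya, Felix & Rohan, Jonas & Noor, Jonas & Priya, Jonas & Rohan, Marcus & Noor, Noor & Priya

Sorted by start: Ravi, Rohan, Jonas, Felix, Noor, Priya, Marcus, Declan, Kenji.
Rohan starts after Ravi ends; Ravi is clear from here.
Jonas starts before Rohan ends → Rohan and Jonas overlap.
Felix starts before Rohan ends → Rohan and Felix overlap.
Noor starts exactly when Rohan ends (back-to-back, no overlap); Rohan is clear from here.
Felix starts before Jonas ends → Jonas and Felix overlap.
Noor starts before Jonas ends → Jonas and Noor overlap.
Priya starts before Jonas ends → Jonas and Priya overlap.
Marcus starts after Jonas ends; Jonas is clear from here.
Noor starts before Felix ends → Felix and Noor overlap.
Priya starts before Felix ends → Felix and Priya overlap.
Marcus starts exactly when Felix ends (back-to-back, no overlap); Felix is clear from here.
Priya starts before Noor ends → Noor and Priya overlap.
Marcus starts before Noor ends → Noor and Marcus overlap.
Declan starts after Noor ends; Noor is clear from here.
Marcus starts exactly when Priya ends (back-to-back, no overlap); Priya is clear from here.
Declan starts after Marcus ends; Marcus is clear from here.
Kenji starts exactly when Declan ends (back-to-back, no overlap).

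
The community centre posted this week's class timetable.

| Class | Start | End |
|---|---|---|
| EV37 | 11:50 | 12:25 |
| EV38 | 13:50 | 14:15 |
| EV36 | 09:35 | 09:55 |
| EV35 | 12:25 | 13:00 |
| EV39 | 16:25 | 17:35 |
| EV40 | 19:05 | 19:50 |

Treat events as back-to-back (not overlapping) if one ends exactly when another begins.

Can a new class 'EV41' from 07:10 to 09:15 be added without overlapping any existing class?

EV36: starts 09:35 at or after EV41 ends 09:15 → clear.
EV37: starts 11:50 at or after EV41 ends 09:15 → clear.
EV35: starts 12:25 at or after EV41 ends 09:15 → clear.
EV38: starts 13:50 at or after EV41 ends 09:15 → clear.
EV39: starts 16:25 at or after EV41 ends 09:15 → clear.
EV40: starts 19:05 at or after EV41 ends 09:15 → clear.

Yes — the slot is free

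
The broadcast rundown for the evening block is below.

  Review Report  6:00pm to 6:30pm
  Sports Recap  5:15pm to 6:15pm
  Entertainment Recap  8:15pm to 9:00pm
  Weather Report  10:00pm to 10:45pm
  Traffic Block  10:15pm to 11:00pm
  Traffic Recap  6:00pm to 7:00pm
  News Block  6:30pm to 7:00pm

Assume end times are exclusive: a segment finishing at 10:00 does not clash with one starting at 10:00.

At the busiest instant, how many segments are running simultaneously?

3

Sweep the timeline, counting +1 at each start and −1 at each end (ends before starts at a tie):
5:15pm start Sports Recap → 1
6:00pm start Review Report → 2
6:00pm start Traffic Recap → 3
6:15pm end Sports Recap → 2
6:30pm end Review Report → 1
6:30pm start News Block → 2
7:00pm end News Block → 1
7:00pm end Traffic Recap → 0
8:15pm start Entertainment Recap → 1
9:00pm end Entertainment Recap → 0
10:00pm start Weather Report → 1
10:15pm start Traffic Block → 2
10:45pm end Weather Report → 1
11:00pm end Traffic Block → 0
Peak is 3, at 6:00pm (Review Report, Sports Recap, Traffic Recap).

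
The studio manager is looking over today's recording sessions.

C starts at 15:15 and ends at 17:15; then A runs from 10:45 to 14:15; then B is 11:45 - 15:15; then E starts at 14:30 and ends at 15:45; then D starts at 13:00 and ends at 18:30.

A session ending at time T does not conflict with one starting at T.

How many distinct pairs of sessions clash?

7

Two intervals overlap when each starts before the other ends.
Sorted by start: A, B, D, E, C.
B starts before A ends → A and B overlap.
D starts before A ends → A and D overlap.
E starts after A ends, so nothing later overlaps A either.
D starts before B ends → B and D overlap.
E starts before B ends → B and E overlap.
C starts exactly when B ends (back-to-back, no overlap).
E starts before D ends → D and E overlap.
C starts before D ends → D and C overlap.
C starts before E ends → E and C overlap.
Overlapping pairs: A & B, A & D, B & D, B & E, C & D, C & E, D & E — 7 in total.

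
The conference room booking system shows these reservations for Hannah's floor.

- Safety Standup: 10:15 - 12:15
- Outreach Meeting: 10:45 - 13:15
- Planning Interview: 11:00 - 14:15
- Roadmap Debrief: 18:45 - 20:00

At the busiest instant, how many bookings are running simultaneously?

Sweep the timeline, counting +1 at each start and −1 at each end (ends before starts at a tie):
10:15 start Safety Standup → 1
10:45 start Outreach Meeting → 2
11:00 start Planning Interview → 3
12:15 end Safety Standup → 2
13:15 end Outreach Meeting → 1
14:15 end Planning Interview → 0
18:45 start Roadmap Debrief → 1
20:00 end Roadmap Debrief → 0
Peak is 3, at 11:00 (Outreach Meeting, Planning Interview, Safety Standup).

3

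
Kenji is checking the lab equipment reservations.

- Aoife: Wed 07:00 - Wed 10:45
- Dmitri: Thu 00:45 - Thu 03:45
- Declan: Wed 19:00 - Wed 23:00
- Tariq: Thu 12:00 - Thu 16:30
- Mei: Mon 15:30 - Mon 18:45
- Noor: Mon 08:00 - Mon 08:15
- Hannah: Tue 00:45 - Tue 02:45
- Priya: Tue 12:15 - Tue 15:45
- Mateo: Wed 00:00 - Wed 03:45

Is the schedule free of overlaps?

Yes

Sorted by start: Noor, Mei, Hannah, Priya, Mateo, Aoife, Declan, Dmitri, Tariq.
Mei starts after Noor ends; Noor is clear from here.
Hannah starts after Mei ends; Mei is clear from here.
Priya starts after Hannah ends; Hannah is clear from here.
Mateo starts after Priya ends; Priya is clear from here.
Aoife starts after Mateo ends; Mateo is clear from here.
Declan starts after Aoife ends; Aoife is clear from here.
Dmitri starts after Declan ends; Declan is clear from here.
Tariq starts after Dmitri ends.
Every pair is clear; the schedule has no overlaps.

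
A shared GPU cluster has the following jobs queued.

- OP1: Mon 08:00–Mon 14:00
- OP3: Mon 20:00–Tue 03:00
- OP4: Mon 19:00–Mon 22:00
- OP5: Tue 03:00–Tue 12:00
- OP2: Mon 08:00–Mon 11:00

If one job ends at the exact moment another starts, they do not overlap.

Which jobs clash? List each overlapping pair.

Sorted by start: OP1, OP2, OP4, OP3, OP5.
OP2 starts before OP1 ends → OP1 and OP2 overlap.
OP4 starts after OP1 ends, so nothing later overlaps OP1 either.
OP4 starts after OP2 ends, so nothing later overlaps OP2 either.
OP3 starts before OP4 ends → OP4 and OP3 overlap.
OP5 starts after OP4 ends.
OP5 starts exactly when OP3 ends (back-to-back, no overlap).

OP1 & OP2, OP3 & OP4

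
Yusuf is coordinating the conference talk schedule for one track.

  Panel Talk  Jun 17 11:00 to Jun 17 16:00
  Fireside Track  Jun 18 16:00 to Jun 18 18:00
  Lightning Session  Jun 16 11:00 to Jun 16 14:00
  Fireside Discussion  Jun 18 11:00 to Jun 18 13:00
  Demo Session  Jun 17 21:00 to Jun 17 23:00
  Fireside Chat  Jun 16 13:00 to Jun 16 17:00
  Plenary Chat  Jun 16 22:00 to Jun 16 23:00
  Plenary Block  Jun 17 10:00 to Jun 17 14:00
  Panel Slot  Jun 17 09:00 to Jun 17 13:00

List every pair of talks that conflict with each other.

Sorted by start: Lightning Session, Fireside Chat, Plenary Chat, Panel Slot, Plenary Block, Panel Talk, Demo Session, Fireside Discussion, Fireside Track.
Fireside Chat starts before Lightning Session ends → Lightning Session and Fireside Chat overlap.
Plenary Chat starts after Lightning Session ends, so nothing later overlaps Lightning Session either.
Plenary Chat starts after Fireside Chat ends, so nothing later overlaps Fireside Chat either.
Panel Slot starts after Plenary Chat ends, so nothing later overlaps Plenary Chat either.
Plenary Block starts before Panel Slot ends → Panel Slot and Plenary Block overlap.
Panel Talk starts before Panel Slot ends → Panel Slot and Panel Talk overlap.
Demo Session starts after Panel Slot ends, so nothing later overlaps Panel Slot either.
Panel Talk starts before Plenary Block ends → Plenary Block and Panel Talk overlap.
Demo Session starts after Plenary Block ends, so nothing later overlaps Plenary Block either.
Demo Session starts after Panel Talk ends, so nothing later overlaps Panel Talk either.
Fireside Discussion starts after Demo Session ends, so nothing later overlaps Demo Session either.
Fireside Track starts after Fireside Discussion ends.

Fireside Chat & Lightning Session, Panel Slot & Panel Talk, Panel Slot & Plenary Block, Panel Talk & Plenary Block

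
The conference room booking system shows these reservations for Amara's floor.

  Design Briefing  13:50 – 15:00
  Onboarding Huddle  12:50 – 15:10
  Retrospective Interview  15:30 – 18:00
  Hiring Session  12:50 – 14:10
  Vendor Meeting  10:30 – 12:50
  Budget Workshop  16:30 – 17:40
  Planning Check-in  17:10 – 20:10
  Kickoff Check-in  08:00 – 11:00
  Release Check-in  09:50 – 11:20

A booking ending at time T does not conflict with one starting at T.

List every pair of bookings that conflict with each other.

Sorted by start: Kickoff Check-in, Release Check-in, Vendor Meeting, Onboarding Huddle, Hiring Session, Design Briefing, Retrospective Interview, Budget Workshop, Planning Check-in.
Release Check-in starts before Kickoff Check-in ends → Kickoff Check-in and Release Check-in overlap.
Vendor Meeting starts before Kickoff Check-in ends → Kickoff Check-in and Vendor Meeting overlap.
Onboarding Huddle starts after Kickoff Check-in ends; Kickoff Check-in is clear from here.
Vendor Meeting starts before Release Check-in ends → Release Check-in and Vendor Meeting overlap.
Onboarding Huddle starts after Release Check-in ends; Release Check-in is clear from here.
Onboarding Huddle starts exactly when Vendor Meeting ends (back-to-back, no overlap); Vendor Meeting is clear from here.
Hiring Session starts before Onboarding Huddle ends → Onboarding Huddle and Hiring Session overlap.
Design Briefing starts before Onboarding Huddle ends → Onboarding Huddle and Design Briefing overlap.
Retrospective Interview starts after Onboarding Huddle ends; Onboarding Huddle is clear from here.
Design Briefing starts before Hiring Session ends → Hiring Session and Design Briefing overlap.
Retrospective Interview starts after Hiring Session ends; Hiring Session is clear from here.
Retrospective Interview starts after Design Briefing ends; Design Briefing is clear from here.
Budget Workshop starts before Retrospective Interview ends → Retrospective Interview and Budget Workshop overlap.
Planning Check-in starts before Retrospective Interview ends → Retrospective Interview and Planning Check-in overlap.
Planning Check-in starts before Budget Workshop ends → Budget Workshop and Planning Check-in overlap.

Budget Workshop & Planning Check-in, Budget Workshop & Retrospective Interview, Design Briefing & Hiring Session, Design Briefing & Onboarding Huddle, Hiring Session & Onboarding Huddle, Kickoff Check-in & Release Check-in, Kickoff Check-in & Vendor Meeting, Planning Check-in & Retrospective Interview, Release Check-in & Vendor Meeting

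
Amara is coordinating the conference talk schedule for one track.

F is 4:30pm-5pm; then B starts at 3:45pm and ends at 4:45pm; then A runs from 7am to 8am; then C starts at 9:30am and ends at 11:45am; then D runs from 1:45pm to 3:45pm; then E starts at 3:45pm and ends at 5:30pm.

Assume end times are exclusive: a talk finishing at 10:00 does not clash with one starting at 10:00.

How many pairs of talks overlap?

3

Check each pair: they overlap iff neither finishes before the other starts.
Sorted by start: A, C, D, B, E, F.
C starts after A ends, so nothing later overlaps A either.
D starts after C ends, so nothing later overlaps C either.
B starts exactly when D ends (back-to-back, no overlap), so nothing later overlaps D either.
E starts before B ends → B and E overlap.
F starts before B ends → B and F overlap.
F starts before E ends → E and F overlap.
Overlapping pairs: B & E, B & F, E & F — 3 in total.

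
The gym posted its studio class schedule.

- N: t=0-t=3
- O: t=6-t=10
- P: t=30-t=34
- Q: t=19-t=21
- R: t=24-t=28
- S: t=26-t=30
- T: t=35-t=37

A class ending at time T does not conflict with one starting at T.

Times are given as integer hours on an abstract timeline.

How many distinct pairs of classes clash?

Check each pair: they overlap iff neither finishes before the other starts.
Sorted by start: N, O, Q, R, S, P, T.
O starts after N ends, so N has no further overlaps.
Q starts after O ends, so O has no further overlaps.
R starts after Q ends, so Q has no further overlaps.
S starts before R ends → R and S overlap.
P starts after R ends, so R has no further overlaps.
P starts exactly when S ends (back-to-back, no overlap), so S has no further overlaps.
T starts after P ends.
Overlapping pairs: R & S — 1 in total.

1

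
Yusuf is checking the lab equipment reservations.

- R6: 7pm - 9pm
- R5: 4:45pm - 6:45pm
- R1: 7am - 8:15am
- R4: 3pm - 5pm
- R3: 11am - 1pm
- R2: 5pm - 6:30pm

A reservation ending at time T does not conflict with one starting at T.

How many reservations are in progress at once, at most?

2

Sort all start/end points and keep a running count:
7am start R1 → 1
8:15am end R1 → 0
11am start R3 → 1
1pm end R3 → 0
3pm start R4 → 1
4:45pm start R5 → 2
5pm end R4 → 1
5pm start R2 → 2
6:30pm end R2 → 1
6:45pm end R5 → 0
7pm start R6 → 1
9pm end R6 → 0
Peak is 2, at 4:45pm (R4, R5).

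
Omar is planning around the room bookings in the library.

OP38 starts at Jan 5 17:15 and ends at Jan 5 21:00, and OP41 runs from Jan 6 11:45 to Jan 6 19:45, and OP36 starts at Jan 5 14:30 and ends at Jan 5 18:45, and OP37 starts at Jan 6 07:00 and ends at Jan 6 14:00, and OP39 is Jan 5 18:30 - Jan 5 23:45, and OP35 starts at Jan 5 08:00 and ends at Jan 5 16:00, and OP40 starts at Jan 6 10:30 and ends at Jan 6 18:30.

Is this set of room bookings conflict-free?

No

Sorted by start: OP35, OP36, OP38, OP39, OP37, OP40, OP41.
OP36 starts before OP35 ends → OP35 and OP36 overlap.
That's a conflict, so the schedule is not conflict-free.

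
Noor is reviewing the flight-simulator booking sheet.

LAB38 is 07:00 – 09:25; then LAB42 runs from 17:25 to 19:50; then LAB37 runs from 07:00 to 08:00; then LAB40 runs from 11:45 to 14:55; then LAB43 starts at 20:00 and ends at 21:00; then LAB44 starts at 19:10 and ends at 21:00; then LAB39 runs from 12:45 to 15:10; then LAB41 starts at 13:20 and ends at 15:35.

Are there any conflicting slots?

Two intervals overlap when each starts before the other ends.
Sorted by start: LAB37, LAB38, LAB40, LAB39, LAB41, LAB42, LAB44, LAB43.
LAB38 starts before LAB37 ends → LAB37 and LAB38 overlap.
That's a conflict, so the schedule is not conflict-free.

Yes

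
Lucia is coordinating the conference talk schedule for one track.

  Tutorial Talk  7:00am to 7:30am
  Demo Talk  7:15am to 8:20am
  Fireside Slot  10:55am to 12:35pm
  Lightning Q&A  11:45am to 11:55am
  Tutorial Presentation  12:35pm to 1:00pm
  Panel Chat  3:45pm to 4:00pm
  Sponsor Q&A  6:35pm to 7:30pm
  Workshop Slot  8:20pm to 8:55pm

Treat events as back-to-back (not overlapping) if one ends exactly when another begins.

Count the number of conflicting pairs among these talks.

Sorted by start: Tutorial Talk, Demo Talk, Fireside Slot, Lightning Q&A, Tutorial Presentation, Panel Chat, Sponsor Q&A, Workshop Slot.
Demo Talk starts before Tutorial Talk ends → Tutorial Talk and Demo Talk overlap.
Fireside Slot starts after Tutorial Talk ends — done with Tutorial Talk.
Fireside Slot starts after Demo Talk ends — done with Demo Talk.
Lightning Q&A starts before Fireside Slot ends → Fireside Slot and Lightning Q&A overlap.
Tutorial Presentation starts exactly when Fireside Slot ends (back-to-back, no overlap) — done with Fireside Slot.
Tutorial Presentation starts after Lightning Q&A ends — done with Lightning Q&A.
Panel Chat starts after Tutorial Presentation ends — done with Tutorial Presentation.
Sponsor Q&A starts after Panel Chat ends — done with Panel Chat.
Workshop Slot starts after Sponsor Q&A ends.
Overlapping pairs: Demo Talk & Tutorial Talk, Fireside Slot & Lightning Q&A — 2 in total.

2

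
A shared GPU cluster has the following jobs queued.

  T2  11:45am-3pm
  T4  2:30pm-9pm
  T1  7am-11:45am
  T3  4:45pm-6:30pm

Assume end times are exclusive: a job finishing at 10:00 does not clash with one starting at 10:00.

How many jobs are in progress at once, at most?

2

Walk through starts and ends in time order (an end at T is processed before a start at T):
7am start T1 → 1
11:45am end T1 → 0
11:45am start T2 → 1
2:30pm start T4 → 2
3pm end T2 → 1
4:45pm start T3 → 2
6:30pm end T3 → 1
9pm end T4 → 0
Peak is 2, at 2:30pm (T2, T4).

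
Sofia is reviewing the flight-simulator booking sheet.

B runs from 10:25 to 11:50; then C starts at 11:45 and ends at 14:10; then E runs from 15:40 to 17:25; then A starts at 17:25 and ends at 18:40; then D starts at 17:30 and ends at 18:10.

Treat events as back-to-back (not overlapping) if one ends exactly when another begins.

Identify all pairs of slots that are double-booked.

Sorted by start: B, C, E, A, D.
C starts before B ends → B and C overlap.
E starts after B ends; B is clear from here.
E starts after C ends; C is clear from here.
A starts exactly when E ends (back-to-back, no overlap); E is clear from here.
D starts before A ends → A and D overlap.

A & D, B & C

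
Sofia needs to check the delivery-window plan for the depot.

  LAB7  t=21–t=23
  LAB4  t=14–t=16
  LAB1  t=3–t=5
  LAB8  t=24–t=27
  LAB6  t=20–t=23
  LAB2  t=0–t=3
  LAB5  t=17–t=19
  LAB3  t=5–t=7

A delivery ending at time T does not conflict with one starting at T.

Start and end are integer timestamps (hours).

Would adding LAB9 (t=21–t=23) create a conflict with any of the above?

Yes — it overlaps LAB6, LAB7

LAB2: ends t=3 at or before LAB9 starts t=21 → clear.
LAB1: ends t=5 at or before LAB9 starts t=21 → clear.
LAB3: ends t=7 at or before LAB9 starts t=21 → clear.
LAB4: ends t=16 at or before LAB9 starts t=21 → clear.
LAB5: ends t=19 at or before LAB9 starts t=21 → clear.
LAB6: starts t=20 before LAB9 ends t=23, and ends t=23 after LAB9 starts t=21 → overlap.
LAB7: starts t=21 before LAB9 ends t=23, and ends t=23 after LAB9 starts t=21 → overlap.
LAB8: starts t=24 at or after LAB9 ends t=23 → clear.
LAB9 overlaps LAB6, LAB7.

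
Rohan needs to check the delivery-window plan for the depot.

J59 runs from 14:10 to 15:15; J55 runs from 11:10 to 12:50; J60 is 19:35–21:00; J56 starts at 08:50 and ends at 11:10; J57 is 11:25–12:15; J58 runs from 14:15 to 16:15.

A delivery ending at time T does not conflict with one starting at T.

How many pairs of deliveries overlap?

Sorted by start: J56, J55, J57, J59, J58, J60.
J55 starts exactly when J56 ends (back-to-back, no overlap) — done with J56.
J57 starts before J55 ends → J55 and J57 overlap.
J59 starts after J55 ends — done with J55.
J59 starts after J57 ends — done with J57.
J58 starts before J59 ends → J59 and J58 overlap.
J60 starts after J59 ends.
J60 starts after J58 ends.
Overlapping pairs: J55 & J57, J58 & J59 — 2 in total.

2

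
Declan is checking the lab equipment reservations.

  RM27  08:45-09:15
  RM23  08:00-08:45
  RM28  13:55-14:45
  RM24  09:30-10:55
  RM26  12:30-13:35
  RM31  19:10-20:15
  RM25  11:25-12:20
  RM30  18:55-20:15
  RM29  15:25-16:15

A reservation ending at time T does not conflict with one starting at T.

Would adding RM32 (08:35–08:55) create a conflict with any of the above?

RM23: starts 08:00 before RM32 ends 08:55, and ends 08:45 after RM32 starts 08:35 → overlap.
RM27: starts 08:45 before RM32 ends 08:55, and ends 09:15 after RM32 starts 08:35 → overlap.
RM24: starts 09:30 at or after RM32 ends 08:55 → clear.
RM25: starts 11:25 at or after RM32 ends 08:55 → clear.
RM26: starts 12:30 at or after RM32 ends 08:55 → clear.
RM28: starts 13:55 at or after RM32 ends 08:55 → clear.
RM29: starts 15:25 at or after RM32 ends 08:55 → clear.
RM30: starts 18:55 at or after RM32 ends 08:55 → clear.
RM31: starts 19:10 at or after RM32 ends 08:55 → clear.
RM32 overlaps RM23, RM27.

Yes — it overlaps RM23, RM27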